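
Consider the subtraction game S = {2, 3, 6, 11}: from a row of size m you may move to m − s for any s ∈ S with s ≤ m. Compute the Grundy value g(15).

3

Grundy values for subtraction set {2, 3, 6, 11}:
k:     0  1  2  3  4  5  6  7  8  9 10 11 12 13 14 15
g(k):  0  0  1  1  2  0  3  1  2  0  0  1  1  2  0  3
So g(15) = 3.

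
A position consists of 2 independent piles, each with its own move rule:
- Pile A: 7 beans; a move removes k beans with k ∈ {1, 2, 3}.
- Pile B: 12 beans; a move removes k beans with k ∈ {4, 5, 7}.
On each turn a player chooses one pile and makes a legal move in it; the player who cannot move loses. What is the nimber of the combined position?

3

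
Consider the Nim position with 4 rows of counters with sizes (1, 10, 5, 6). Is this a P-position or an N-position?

N-position

In binary:
  0001  (1)
  1010  (10)
  0101  (5)
  0110  (6)
  ----
  1000  (8)
The nim-sum is 8 ≠ 0, so this is an N-position: the player to move can win.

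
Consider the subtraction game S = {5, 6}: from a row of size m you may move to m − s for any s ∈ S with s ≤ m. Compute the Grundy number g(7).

1

Grundy values for subtraction set {5, 6}:
k:     0  1  2  3  4  5  6  7
g(k):  0  0  0  0  0  1  1  1
So g(7) = 1.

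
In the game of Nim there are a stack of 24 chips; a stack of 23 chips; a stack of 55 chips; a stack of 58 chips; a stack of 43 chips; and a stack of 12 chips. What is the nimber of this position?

37

Write each in binary and XOR column by column:
  011000  (24)
  010111  (23)
  110111  (55)
  111010  (58)
  101011  (43)
  001100  (12)
  ------
  100101  (37)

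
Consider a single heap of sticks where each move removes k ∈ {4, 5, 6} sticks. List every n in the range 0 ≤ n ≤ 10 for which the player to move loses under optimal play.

0, 1, 2, 3, 10

Build the Grundy sequence with g(k) = mex{g(k−s) : s ∈ {4, 5, 6}, s ≤ k}:
g(0) = mex{} = 0
g(1) = mex{} = 0
g(2) = mex{} = 0
g(3) = mex{} = 0
g(4) = mex{0} = 1
g(5) = mex{0} = 1
g(6) = mex{0} = 1
g(7) = mex{0} = 1
g(8) = mex{0,1} = 2
g(9) = mex{0,1} = 2
g(10) = mex{1} = 0
The P-positions (g = 0) in 0..10 are 0, 1, 2, 3, 10.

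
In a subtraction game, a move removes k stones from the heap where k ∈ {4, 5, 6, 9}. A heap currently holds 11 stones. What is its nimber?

2

Compute g(0), g(1), … for moves {4, 5, 6, 9}:
k:     0  1  2  3  4  5  6  7  8  9 10 11
g(k):  0  0  0  0  1  1  1  1  2  2  2  2
So g(11) = 2.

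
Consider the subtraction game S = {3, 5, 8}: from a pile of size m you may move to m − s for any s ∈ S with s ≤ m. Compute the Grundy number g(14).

Compute g(0), g(1), … for moves {3, 5, 8}:
k:     0  1  2  3  4  5  6  7  8  9 10 11 12 13 14
g(k):  0  0  0  1  1  1  2  2  2  3  3  0  0  0  1
So g(14) = 1.

1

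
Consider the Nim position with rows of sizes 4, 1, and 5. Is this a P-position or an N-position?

Compute the nim-sum pairwise:
4 XOR 1 = 5
5 XOR 5 = 0
The nim-sum is 0, so this is a P-position: the player to move is in a losing position under optimal play.

P-position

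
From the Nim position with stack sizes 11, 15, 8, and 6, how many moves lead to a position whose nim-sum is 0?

3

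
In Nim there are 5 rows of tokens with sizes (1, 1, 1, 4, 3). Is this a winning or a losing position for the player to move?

Winning position

Nim-sum: 1 ⊕ 1 ⊕ 1 ⊕ 4 ⊕ 3 = 6.
The nim-sum is 6 ≠ 0, so this is an N-position: the player to move can win.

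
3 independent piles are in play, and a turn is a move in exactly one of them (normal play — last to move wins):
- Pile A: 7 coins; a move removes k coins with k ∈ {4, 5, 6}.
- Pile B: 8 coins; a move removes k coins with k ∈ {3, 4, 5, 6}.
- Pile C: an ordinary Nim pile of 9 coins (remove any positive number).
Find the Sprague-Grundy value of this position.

Build the Grundy sequence for pile A with g(k) = mex{g(k−s) : s ∈ {4, 5, 6}, s ≤ k}:
g(0) = mex{} = 0
g(1) = mex{} = 0
g(2) = mex{} = 0
g(3) = mex{} = 0
g(4) = mex{0} = 1
g(5) = mex{0} = 1
g(6) = mex{0} = 1
g(7) = mex{0} = 1
So g(7) = 1.
Grundy values for pile B (subtraction set {3, 4, 5, 6}):
g(0) = mex{} = 0
g(1) = mex{} = 0
g(2) = mex{} = 0
g(3) = mex{0} = 1
g(4) = mex{0} = 1
g(5) = mex{0} = 1
g(6) = mex{0,1} = 2
g(7) = mex{0,1} = 2
g(8) = mex{0,1} = 2
So g(8) = 2.
Pile C is a plain Nim pile of size 9, so its Grundy value is 9.
The value of a disjunctive sum is the nim-sum of the parts.
Combined value = 1 ⊕ 2 ⊕ 9 = 10.

10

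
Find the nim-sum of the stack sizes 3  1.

Nim-sum: 3 ⊕ 1 = 2.

2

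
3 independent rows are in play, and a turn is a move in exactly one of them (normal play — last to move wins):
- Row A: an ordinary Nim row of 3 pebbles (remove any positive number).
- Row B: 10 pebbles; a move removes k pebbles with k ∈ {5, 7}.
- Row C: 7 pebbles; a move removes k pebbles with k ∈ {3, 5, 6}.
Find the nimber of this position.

3

Row A is a plain Nim row of size 3, so its Grundy value is 3.
For row B, compute g(0), g(1), … with moves {5, 7}:
g(0) = mex{} = 0
g(1) = mex{} = 0
g(2) = mex{} = 0
g(3) = mex{} = 0
g(4) = mex{} = 0
g(5) = mex{0} = 1
g(6) = mex{0} = 1
g(7) = mex{0} = 1
g(8) = mex{0} = 1
g(9) = mex{0} = 1
g(10) = mex{0,1} = 2
So g(10) = 2.
Build the Grundy sequence for row C with g(k) = mex{g(k−s) : s ∈ {3, 5, 6}, s ≤ k}:
g(0) = mex{} = 0
g(1) = mex{} = 0
g(2) = mex{} = 0
g(3) = mex{0} = 1
g(4) = mex{0} = 1
g(5) = mex{0} = 1
g(6) = mex{0,1} = 2
g(7) = mex{0,1} = 2
So g(7) = 2.
By the Sprague-Grundy theorem, the Grundy value of a sum of independent games is the XOR of the component values.
Combined value = 3 XOR 2 XOR 2 = 3.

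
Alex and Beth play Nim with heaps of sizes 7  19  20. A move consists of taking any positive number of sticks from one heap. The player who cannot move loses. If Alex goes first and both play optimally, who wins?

Compute the nim-sum pairwise:
7 ^ 19 = 20
20 ^ 20 = 0
The nim-sum is 0, so this is a P-position: the player to move is in a losing position under optimal play; Alex is about to move from it and so loses — Beth wins.

Beth wins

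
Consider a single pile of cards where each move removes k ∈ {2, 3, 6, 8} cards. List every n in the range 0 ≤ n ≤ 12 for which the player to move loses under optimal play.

Compute g(0), g(1), … for moves {2, 3, 6, 8}:
g(0) = mex{} = 0
g(1) = mex{} = 0
g(2) = mex{0} = 1
g(3) = mex{0} = 1
g(4) = mex{0,1} = 2
g(5) = mex{1} = 0
g(6) = mex{0,1,2} = 3
g(7) = mex{0,2} = 1
g(8) = mex{0,1,3} = 2
g(9) = mex{0,1,3} = 2
g(10) = mex{1,2} = 0
g(11) = mex{0,1,2} = 3
g(12) = mex{0,2,3} = 1
The P-positions (g = 0) in 0..12 are 0, 1, 5, 10.

0, 1, 5, 10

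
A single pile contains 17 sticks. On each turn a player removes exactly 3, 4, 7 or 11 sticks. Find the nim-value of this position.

3

Grundy values for subtraction set {3, 4, 7, 11}:
k:     0  1  2  3  4  5  6  7  8  9 10 11 12 13 14 15 16 17
g(k):  0  0  0  1  1  1  2  2  2  3  0  3  4  1  4  0  0  3
So g(17) = 3.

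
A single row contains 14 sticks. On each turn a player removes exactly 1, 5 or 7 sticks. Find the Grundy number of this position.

Compute g(0), g(1), … for moves {1, 5, 7}:
g(0) = mex{} = 0
g(1) = mex{0} = 1
g(2) = mex{1} = 0
g(3) = mex{0} = 1
g(4) = mex{1} = 0
g(5) = mex{0} = 1
g(6) = mex{1} = 0
g(7) = mex{0} = 1
g(8) = mex{1} = 0
g(9) = mex{0} = 1
g(10) = mex{1} = 0
g(11) = mex{0} = 1
g(12) = mex{1} = 0
g(13) = mex{0} = 1
g(14) = mex{1} = 0
So g(14) = 0.

0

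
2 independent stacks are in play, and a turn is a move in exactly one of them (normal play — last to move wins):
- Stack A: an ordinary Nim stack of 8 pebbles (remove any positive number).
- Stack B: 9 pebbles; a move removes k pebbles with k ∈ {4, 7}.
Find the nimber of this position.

10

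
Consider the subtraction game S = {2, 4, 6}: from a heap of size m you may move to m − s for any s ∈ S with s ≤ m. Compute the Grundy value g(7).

3

Grundy values for subtraction set {2, 4, 6}:
k:     0  1  2  3  4  5  6  7
g(k):  0  0  1  1  2  2  3  3
So g(7) = 3.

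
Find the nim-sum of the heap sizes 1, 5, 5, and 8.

Compute the nim-sum pairwise:
1 ^ 5 = 4
4 ^ 5 = 1
1 ^ 8 = 9

9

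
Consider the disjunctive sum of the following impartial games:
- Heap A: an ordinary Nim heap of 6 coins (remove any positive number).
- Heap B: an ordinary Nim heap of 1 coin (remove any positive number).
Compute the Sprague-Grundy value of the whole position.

7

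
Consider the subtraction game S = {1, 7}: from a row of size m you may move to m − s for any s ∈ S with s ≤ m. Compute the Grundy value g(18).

Grundy values for subtraction set {1, 7}:
k:     0  1  2  3  4  5  6  7  8  9 10 11 12 13 14 15 16 17 18
g(k):  0  1  0  1  0  1  0  1  0  1  0  1  0  1  0  1  0  1  0
So g(18) = 0.

0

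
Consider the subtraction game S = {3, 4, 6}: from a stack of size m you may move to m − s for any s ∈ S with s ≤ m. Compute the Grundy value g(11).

Compute g(0), g(1), … for moves {3, 4, 6}:
g(0) = mex{} = 0
g(1) = mex{} = 0
g(2) = mex{} = 0
g(3) = mex{0} = 1
g(4) = mex{0} = 1
g(5) = mex{0} = 1
g(6) = mex{0,1} = 2
g(7) = mex{0,1} = 2
g(8) = mex{0,1} = 2
g(9) = mex{1,2} = 0
g(10) = mex{1,2} = 0
g(11) = mex{1,2} = 0
So g(11) = 0.

0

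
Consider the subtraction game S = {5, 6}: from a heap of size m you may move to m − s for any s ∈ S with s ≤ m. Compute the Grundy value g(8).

1

Compute g(0), g(1), … for moves {5, 6}:
k:     0  1  2  3  4  5  6  7  8
g(k):  0  0  0  0  0  1  1  1  1
So g(8) = 1.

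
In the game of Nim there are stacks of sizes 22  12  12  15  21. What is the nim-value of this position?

12

Bitwise XOR of the heap sizes:
  10110  (22)
  01100  (12)
  01100  (12)
  01111  (15)
  10101  (21)
  -----
  01100  (12)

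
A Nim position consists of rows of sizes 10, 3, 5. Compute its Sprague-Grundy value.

12

Compute the nim-sum pairwise:
10 ⊕ 3 = 9
9 ⊕ 5 = 12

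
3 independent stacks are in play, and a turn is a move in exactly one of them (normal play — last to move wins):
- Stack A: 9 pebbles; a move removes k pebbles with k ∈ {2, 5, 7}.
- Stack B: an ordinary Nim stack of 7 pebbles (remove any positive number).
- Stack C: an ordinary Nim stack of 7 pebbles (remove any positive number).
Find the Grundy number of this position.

2

Grundy values for stack A (subtraction set {2, 5, 7}):
g(0) = mex{} = 0
g(1) = mex{} = 0
g(2) = mex{0} = 1
g(3) = mex{0} = 1
g(4) = mex{1} = 0
g(5) = mex{0,1} = 2
g(6) = mex{0} = 1
g(7) = mex{0,1,2} = 3
g(8) = mex{0,1} = 2
g(9) = mex{0,1,3} = 2
So g(9) = 2.
Stack B is a plain Nim stack of size 7, so its Grundy value is 7.
Stack C is a plain Nim stack of size 7, so its Grundy value is 7.
The value of a disjunctive sum is the nim-sum of the parts.
Combined value = 2 ⊕ 7 ⊕ 7 = 2.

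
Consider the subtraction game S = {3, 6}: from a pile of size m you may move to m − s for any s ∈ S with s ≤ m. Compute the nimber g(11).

0

Grundy values for subtraction set {3, 6}:
g(0) = mex{} = 0
g(1) = mex{} = 0
g(2) = mex{} = 0
g(3) = mex{0} = 1
g(4) = mex{0} = 1
g(5) = mex{0} = 1
g(6) = mex{0,1} = 2
g(7) = mex{0,1} = 2
g(8) = mex{0,1} = 2
g(9) = mex{1,2} = 0
g(10) = mex{1,2} = 0
g(11) = mex{1,2} = 0
So g(11) = 0.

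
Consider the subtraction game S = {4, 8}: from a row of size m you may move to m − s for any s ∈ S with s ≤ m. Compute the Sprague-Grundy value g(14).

0

Compute g(0), g(1), … for moves {4, 8}:
k:     0  1  2  3  4  5  6  7  8  9 10 11 12 13 14
g(k):  0  0  0  0  1  1  1  1  2  2  2  2  0  0  0
So g(14) = 0.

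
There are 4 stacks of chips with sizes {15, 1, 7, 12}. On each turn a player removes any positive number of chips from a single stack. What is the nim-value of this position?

5

Nim-sum: 15 ⊕ 1 ⊕ 7 ⊕ 12 = 5.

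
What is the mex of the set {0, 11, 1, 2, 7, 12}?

3

The values 0, 1, 2 are all present; 3 is the first non-negative integer missing from the set.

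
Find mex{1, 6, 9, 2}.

0

0 is not in the set, so the mex is 0.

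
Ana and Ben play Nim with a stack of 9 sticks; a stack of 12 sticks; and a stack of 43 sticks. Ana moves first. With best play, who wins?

Nim-sum: 9 ^ 12 ^ 43 = 46.
The nim-sum is 46 ≠ 0, so this is an N-position: the player to move can win; Ana has a winning move.

Ana wins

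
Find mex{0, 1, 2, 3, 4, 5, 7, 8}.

6

The values 0, 1, 2, 3, 4, 5 are all present; 6 is the first non-negative integer missing from the set.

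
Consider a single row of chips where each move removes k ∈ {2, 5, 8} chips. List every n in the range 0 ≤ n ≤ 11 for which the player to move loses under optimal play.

0, 1, 4, 7, 10, 11

Build the Grundy sequence with g(k) = mex{g(k−s) : s ∈ {2, 5, 8}, s ≤ k}:
g(0) = mex{} = 0
g(1) = mex{} = 0
g(2) = mex{0} = 1
g(3) = mex{0} = 1
g(4) = mex{1} = 0
g(5) = mex{0,1} = 2
g(6) = mex{0} = 1
g(7) = mex{1,2} = 0
g(8) = mex{0,1} = 2
g(9) = mex{0} = 1
g(10) = mex{1,2} = 0
g(11) = mex{1} = 0
The P-positions (g = 0) in 0..11 are 0, 1, 4, 7, 10, 11.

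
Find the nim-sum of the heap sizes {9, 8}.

1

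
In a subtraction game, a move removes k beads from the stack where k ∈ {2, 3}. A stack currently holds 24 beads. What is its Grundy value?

Grundy values for subtraction set {2, 3}:
k:     0  1  2  3  4  5  6  7  8  9 10 11 12 13 14 15 16 17 18 19 20 21 22 23 24
g(k):  0  0  1  1  2  0  0  1  1  2  0  0  1  1  2  0  0  1  1  2  0  0  1  1  2
So g(24) = 2.

2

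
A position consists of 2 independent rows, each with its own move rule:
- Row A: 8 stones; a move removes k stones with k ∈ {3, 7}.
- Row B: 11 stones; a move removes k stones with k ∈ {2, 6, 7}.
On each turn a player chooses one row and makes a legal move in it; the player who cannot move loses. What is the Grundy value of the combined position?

3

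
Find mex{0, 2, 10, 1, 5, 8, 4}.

The values 0, 1, 2 are all present; 3 is the first non-negative integer missing from the set.

3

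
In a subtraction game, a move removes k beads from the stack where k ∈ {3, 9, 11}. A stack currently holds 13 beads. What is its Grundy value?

2

Grundy values for subtraction set {3, 9, 11}:
k:     0  1  2  3  4  5  6  7  8  9 10 11 12 13
g(k):  0  0  0  1  1  1  0  0  0  1  1  1  2  2
So g(13) = 2.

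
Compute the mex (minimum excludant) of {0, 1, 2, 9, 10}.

3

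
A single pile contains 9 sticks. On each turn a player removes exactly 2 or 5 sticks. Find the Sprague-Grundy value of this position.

Compute g(0), g(1), … for moves {2, 5}:
g(0) = mex{} = 0
g(1) = mex{} = 0
g(2) = mex{0} = 1
g(3) = mex{0} = 1
g(4) = mex{1} = 0
g(5) = mex{0,1} = 2
g(6) = mex{0} = 1
g(7) = mex{1,2} = 0
g(8) = mex{1} = 0
g(9) = mex{0} = 1
So g(9) = 1.

1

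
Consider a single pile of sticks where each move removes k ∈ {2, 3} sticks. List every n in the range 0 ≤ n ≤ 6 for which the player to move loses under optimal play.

Build the Grundy sequence with g(k) = mex{g(k−s) : s ∈ {2, 3}, s ≤ k}:
k:     0  1  2  3  4  5  6
g(k):  0  0  1  1  2  0  0
The P-positions (g = 0) in 0..6 are 0, 1, 5, 6.

0, 1, 5, 6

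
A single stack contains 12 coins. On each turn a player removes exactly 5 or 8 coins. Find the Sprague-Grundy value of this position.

Build the Grundy sequence with g(k) = mex{g(k−s) : s ∈ {5, 8}, s ≤ k}:
k:     0  1  2  3  4  5  6  7  8  9 10 11 12
g(k):  0  0  0  0  0  1  1  1  1  1  2  2  2
So g(12) = 2.

2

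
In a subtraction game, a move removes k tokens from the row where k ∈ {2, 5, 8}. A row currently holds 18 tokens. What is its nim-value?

Compute g(0), g(1), … for moves {2, 5, 8}:
k:     0  1  2  3  4  5  6  7  8  9 10 11 12 13 14 15 16 17 18
g(k):  0  0  1  1  0  2  1  0  2  1  0  0  1  1  0  2  1  0  2
So g(18) = 2.

2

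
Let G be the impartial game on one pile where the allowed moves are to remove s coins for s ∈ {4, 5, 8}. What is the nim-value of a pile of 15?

0

Grundy values for subtraction set {4, 5, 8}:
k:     0  1  2  3  4  5  6  7  8  9 10 11 12 13 14 15
g(k):  0  0  0  0  1  1  1  1  2  2  2  2  0  0  0  0
So g(15) = 0.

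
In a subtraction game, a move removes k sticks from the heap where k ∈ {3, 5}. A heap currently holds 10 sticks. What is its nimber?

Compute g(0), g(1), … for moves {3, 5}:
g(0) = mex{} = 0
g(1) = mex{} = 0
g(2) = mex{} = 0
g(3) = mex{0} = 1
g(4) = mex{0} = 1
g(5) = mex{0} = 1
g(6) = mex{0,1} = 2
g(7) = mex{0,1} = 2
g(8) = mex{1} = 0
g(9) = mex{1,2} = 0
g(10) = mex{1,2} = 0
So g(10) = 0.

0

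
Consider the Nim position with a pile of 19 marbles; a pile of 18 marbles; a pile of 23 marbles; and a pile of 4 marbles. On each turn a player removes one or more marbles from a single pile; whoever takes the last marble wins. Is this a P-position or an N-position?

Write each in binary and XOR column by column:
  10011  (19)
  10010  (18)
  10111  (23)
  00100  (4)
  -----
  10010  (18)
The nim-sum is 18 ≠ 0, so this is an N-position: the player to move can win.

N-position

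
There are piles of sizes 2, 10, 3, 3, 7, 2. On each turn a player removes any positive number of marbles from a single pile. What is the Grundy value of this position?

Nim-sum: 2 ⊕ 10 ⊕ 3 ⊕ 3 ⊕ 7 ⊕ 2 = 13.

13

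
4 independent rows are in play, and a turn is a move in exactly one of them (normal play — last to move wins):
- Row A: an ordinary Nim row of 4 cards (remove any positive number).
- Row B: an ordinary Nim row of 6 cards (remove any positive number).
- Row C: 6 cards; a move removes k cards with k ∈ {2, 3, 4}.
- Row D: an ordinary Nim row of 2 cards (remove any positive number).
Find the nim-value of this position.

0

Row A is a plain Nim row of size 4, so its Grundy value is 4.
Row B is a plain Nim row of size 6, so its Grundy value is 6.
Build the Grundy sequence for row C with g(k) = mex{g(k−s) : s ∈ {2, 3, 4}, s ≤ k}:
g(0) = mex{} = 0
g(1) = mex{} = 0
g(2) = mex{0} = 1
g(3) = mex{0} = 1
g(4) = mex{0,1} = 2
g(5) = mex{0,1} = 2
g(6) = mex{1,2} = 0
So g(6) = 0.
Row D is a plain Nim row of size 2, so its Grundy value is 2.
The value of a disjunctive sum is the nim-sum of the parts.
Combined value = 4 ⊕ 6 ⊕ 0 ⊕ 2 = 0.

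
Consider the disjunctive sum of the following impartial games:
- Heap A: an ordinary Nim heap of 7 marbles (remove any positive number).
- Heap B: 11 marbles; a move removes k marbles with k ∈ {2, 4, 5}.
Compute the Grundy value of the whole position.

Heap A is a plain Nim heap of size 7, so its Grundy value is 7.
Grundy values for heap B (subtraction set {2, 4, 5}):
k:     0  1  2  3  4  5  6  7  8  9 10 11
g(k):  0  0  1  1  2  2  3  0  0  1  1  2
So g(11) = 2.
By the Sprague-Grundy theorem, the Grundy value of a sum of independent games is the XOR of the component values.
Combined value = 7 ⊕ 2 = 5.

5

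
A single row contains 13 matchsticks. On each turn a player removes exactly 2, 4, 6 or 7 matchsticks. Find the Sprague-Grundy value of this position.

Compute g(0), g(1), … for moves {2, 4, 6, 7}:
g(0) = mex{} = 0
g(1) = mex{} = 0
g(2) = mex{0} = 1
g(3) = mex{0} = 1
g(4) = mex{0,1} = 2
g(5) = mex{0,1} = 2
g(6) = mex{0,1,2} = 3
g(7) = mex{0,1,2} = 3
g(8) = mex{0,1,2,3} = 4
g(9) = mex{1,2,3} = 0
g(10) = mex{1,2,3,4} = 0
g(11) = mex{0,2,3} = 1
g(12) = mex{0,2,3,4} = 1
g(13) = mex{0,1,3} = 2
So g(13) = 2.

2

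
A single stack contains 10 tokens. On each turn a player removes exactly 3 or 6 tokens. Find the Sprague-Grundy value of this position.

0

Compute g(0), g(1), … for moves {3, 6}:
k:     0  1  2  3  4  5  6  7  8  9 10
g(k):  0  0  0  1  1  1  2  2  2  0  0
So g(10) = 0.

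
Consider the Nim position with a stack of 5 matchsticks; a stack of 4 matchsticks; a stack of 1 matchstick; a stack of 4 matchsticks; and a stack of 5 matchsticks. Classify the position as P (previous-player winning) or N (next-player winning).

N-position

Write each in binary and XOR column by column:
  101  (5)
  100  (4)
  001  (1)
  100  (4)
  101  (5)
  ---
  001  (1)
The nim-sum is 1 ≠ 0, so this is an N-position: the player to move can win.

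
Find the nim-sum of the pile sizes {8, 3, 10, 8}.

Nim-sum: 8 XOR 3 XOR 10 XOR 8 = 9.

9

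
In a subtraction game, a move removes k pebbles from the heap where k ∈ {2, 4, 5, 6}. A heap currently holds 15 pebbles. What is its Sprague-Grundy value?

3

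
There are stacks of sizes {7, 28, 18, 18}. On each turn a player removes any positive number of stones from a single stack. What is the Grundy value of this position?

Compute the nim-sum pairwise:
7 XOR 28 = 27
27 XOR 18 = 9
9 XOR 18 = 27

27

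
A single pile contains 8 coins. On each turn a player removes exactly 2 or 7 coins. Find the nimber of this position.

Grundy values for subtraction set {2, 7}:
k:     0  1  2  3  4  5  6  7  8
g(k):  0  0  1  1  0  0  1  1  2
So g(8) = 2.

2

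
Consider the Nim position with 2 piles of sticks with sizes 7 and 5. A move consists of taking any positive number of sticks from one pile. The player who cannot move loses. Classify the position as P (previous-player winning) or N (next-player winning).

Write each in binary and XOR column by column:
  111  (7)
  101  (5)
  ---
  010  (2)
The nim-sum is 2 ≠ 0, so this is an N-position: the player to move can win.

N-position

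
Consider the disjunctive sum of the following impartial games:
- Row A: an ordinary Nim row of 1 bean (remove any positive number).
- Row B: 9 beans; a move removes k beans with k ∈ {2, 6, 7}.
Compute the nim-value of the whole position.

1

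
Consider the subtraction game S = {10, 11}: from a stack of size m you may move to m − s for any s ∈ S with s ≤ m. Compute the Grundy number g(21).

0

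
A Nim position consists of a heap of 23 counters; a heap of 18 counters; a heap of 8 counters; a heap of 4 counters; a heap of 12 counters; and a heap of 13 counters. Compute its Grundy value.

8

Nim-sum: 23 XOR 18 XOR 8 XOR 4 XOR 12 XOR 13 = 8.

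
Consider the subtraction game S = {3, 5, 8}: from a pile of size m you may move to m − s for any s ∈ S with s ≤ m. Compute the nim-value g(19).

Grundy values for subtraction set {3, 5, 8}:
k:     0  1  2  3  4  5  6  7  8  9 10 11 12 13 14 15 16 17 18 19
g(k):  0  0  0  1  1  1  2  2  2  3  3  0  0  0  1  1  1  2  2  2
So g(19) = 2.

2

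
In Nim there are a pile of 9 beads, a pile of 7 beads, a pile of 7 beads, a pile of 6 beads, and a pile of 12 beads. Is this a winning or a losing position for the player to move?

Winning position

Nim-sum: 9 ⊕ 7 ⊕ 7 ⊕ 6 ⊕ 12 = 3.
The nim-sum is 3 ≠ 0, so this is an N-position: the player to move can win.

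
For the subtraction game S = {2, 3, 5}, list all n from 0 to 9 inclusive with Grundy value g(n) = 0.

0, 1, 7, 8

Build the Grundy sequence with g(k) = mex{g(k−s) : s ∈ {2, 3, 5}, s ≤ k}:
k:     0  1  2  3  4  5  6  7  8  9
g(k):  0  0  1  1  2  2  3  0  0  1
The P-positions (g = 0) in 0..9 are 0, 1, 7, 8.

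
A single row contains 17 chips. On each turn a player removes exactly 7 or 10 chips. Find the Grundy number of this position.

Grundy values for subtraction set {7, 10}:
k:     0  1  2  3  4  5  6  7  8  9 10 11 12 13 14 15 16 17
g(k):  0  0  0  0  0  0  0  1  1  1  1  1  1  1  2  2  2  0
So g(17) = 0.

0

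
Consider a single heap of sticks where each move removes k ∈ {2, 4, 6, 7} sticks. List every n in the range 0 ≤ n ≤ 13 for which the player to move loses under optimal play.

0, 1, 9, 10

Grundy values for subtraction set {2, 4, 6, 7}:
k:     0  1  2  3  4  5  6  7  8  9 10 11 12 13
g(k):  0  0  1  1  2  2  3  3  4  0  0  1  1  2
The P-positions (g = 0) in 0..13 are 0, 1, 9, 10.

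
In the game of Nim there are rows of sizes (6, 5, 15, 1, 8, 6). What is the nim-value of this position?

Compute the nim-sum pairwise:
6 ⊕ 5 = 3
3 ⊕ 15 = 12
12 ⊕ 1 = 13
13 ⊕ 8 = 5
5 ⊕ 6 = 3

3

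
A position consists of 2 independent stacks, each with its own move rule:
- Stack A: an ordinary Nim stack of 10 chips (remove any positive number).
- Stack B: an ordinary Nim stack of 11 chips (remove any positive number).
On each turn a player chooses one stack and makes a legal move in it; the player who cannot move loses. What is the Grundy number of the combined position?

Stack A is a plain Nim stack of size 10, so its Grundy value is 10.
Stack B is a plain Nim stack of size 11, so its Grundy value is 11.
The value of a disjunctive sum is the nim-sum of the parts.
Combined value = 10 ⊕ 11 = 1.

1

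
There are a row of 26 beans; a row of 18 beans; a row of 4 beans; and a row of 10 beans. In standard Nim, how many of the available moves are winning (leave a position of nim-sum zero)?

1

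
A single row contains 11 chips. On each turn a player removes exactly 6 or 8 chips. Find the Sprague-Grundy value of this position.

1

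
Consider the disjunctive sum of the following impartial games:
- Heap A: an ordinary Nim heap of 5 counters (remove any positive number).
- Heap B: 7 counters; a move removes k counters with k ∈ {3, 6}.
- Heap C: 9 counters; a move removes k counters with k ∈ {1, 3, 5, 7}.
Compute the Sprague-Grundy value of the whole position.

Heap A is a plain Nim heap of size 5, so its Grundy value is 5.
Grundy values for heap B (subtraction set {3, 6}):
k:     0  1  2  3  4  5  6  7
g(k):  0  0  0  1  1  1  2  2
So g(7) = 2.
Grundy values for heap C (subtraction set {1, 3, 5, 7}):
g(0) = mex{} = 0
g(1) = mex{0} = 1
g(2) = mex{1} = 0
g(3) = mex{0} = 1
g(4) = mex{1} = 0
g(5) = mex{0} = 1
g(6) = mex{1} = 0
g(7) = mex{0} = 1
g(8) = mex{1} = 0
g(9) = mex{0} = 1
So g(9) = 1.
By the Sprague-Grundy theorem, the Grundy value of a sum of independent games is the XOR of the component values.
Combined value = 5 ⊕ 2 ⊕ 1 = 6.

6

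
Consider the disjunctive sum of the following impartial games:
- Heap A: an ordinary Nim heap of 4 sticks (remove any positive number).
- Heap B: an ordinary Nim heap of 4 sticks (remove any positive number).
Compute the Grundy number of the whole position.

0

Heap A is a plain Nim heap of size 4, so its Grundy value is 4.
Heap B is a plain Nim heap of size 4, so its Grundy value is 4.
By the Sprague-Grundy theorem, the Grundy value of a sum of independent games is the XOR of the component values.
Combined value = 4 ⊕ 4 = 0.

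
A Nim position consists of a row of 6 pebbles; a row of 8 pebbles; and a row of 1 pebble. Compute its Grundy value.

15

Nim-sum: 6 XOR 8 XOR 1 = 15.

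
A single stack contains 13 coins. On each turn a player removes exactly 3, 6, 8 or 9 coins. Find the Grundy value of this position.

0

Grundy values for subtraction set {3, 6, 8, 9}:
g(0) = mex{} = 0
g(1) = mex{} = 0
g(2) = mex{} = 0
g(3) = mex{0} = 1
g(4) = mex{0} = 1
g(5) = mex{0} = 1
g(6) = mex{0,1} = 2
g(7) = mex{0,1} = 2
g(8) = mex{0,1} = 2
g(9) = mex{0,1,2} = 3
g(10) = mex{0,1,2} = 3
g(11) = mex{0,1,2} = 3
g(12) = mex{1,2,3} = 0
g(13) = mex{1,2,3} = 0
So g(13) = 0.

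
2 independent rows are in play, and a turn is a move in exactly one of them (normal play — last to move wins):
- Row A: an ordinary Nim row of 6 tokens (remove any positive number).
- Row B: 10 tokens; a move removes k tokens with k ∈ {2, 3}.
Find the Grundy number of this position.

Row A is a plain Nim row of size 6, so its Grundy value is 6.
Build the Grundy sequence for row B with g(k) = mex{g(k−s) : s ∈ {2, 3}, s ≤ k}:
k:     0  1  2  3  4  5  6  7  8  9 10
g(k):  0  0  1  1  2  0  0  1  1  2  0
So g(10) = 0.
The value of a disjunctive sum is the nim-sum of the parts.
Combined value = 6 XOR 0 = 6.

6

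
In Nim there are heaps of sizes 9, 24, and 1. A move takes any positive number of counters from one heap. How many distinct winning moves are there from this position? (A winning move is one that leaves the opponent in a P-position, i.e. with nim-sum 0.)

1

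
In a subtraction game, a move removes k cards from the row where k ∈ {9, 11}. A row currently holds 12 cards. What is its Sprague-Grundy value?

Compute g(0), g(1), … for moves {9, 11}:
g(0) = mex{} = 0
g(1) = mex{} = 0
g(2) = mex{} = 0
g(3) = mex{} = 0
g(4) = mex{} = 0
g(5) = mex{} = 0
g(6) = mex{} = 0
g(7) = mex{} = 0
g(8) = mex{} = 0
g(9) = mex{0} = 1
g(10) = mex{0} = 1
g(11) = mex{0} = 1
g(12) = mex{0} = 1
So g(12) = 1.

1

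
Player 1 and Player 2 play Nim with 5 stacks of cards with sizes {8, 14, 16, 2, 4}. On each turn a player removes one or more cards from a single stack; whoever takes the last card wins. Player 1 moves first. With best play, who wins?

Nim-sum: 8 XOR 14 XOR 16 XOR 2 XOR 4 = 16.
The nim-sum is 16 ≠ 0, so this is an N-position: the player to move can win; Player 1 has a winning move.

Player 1 wins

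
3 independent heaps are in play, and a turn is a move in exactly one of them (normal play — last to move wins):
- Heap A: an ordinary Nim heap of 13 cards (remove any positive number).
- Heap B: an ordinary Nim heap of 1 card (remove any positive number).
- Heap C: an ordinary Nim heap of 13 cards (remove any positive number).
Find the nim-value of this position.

1

Heap A is a plain Nim heap of size 13, so its Grundy value is 13.
Heap B is a plain Nim heap of size 1, so its Grundy value is 1.
Heap C is a plain Nim heap of size 13, so its Grundy value is 13.
The value of a disjunctive sum is the nim-sum of the parts.
Combined value = 13 XOR 1 XOR 13 = 1.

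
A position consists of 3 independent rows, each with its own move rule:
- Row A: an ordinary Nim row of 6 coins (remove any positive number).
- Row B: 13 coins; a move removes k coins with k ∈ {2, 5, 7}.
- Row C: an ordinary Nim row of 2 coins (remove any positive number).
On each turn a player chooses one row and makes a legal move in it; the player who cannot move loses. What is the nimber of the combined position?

4

Row A is a plain Nim row of size 6, so its Grundy value is 6.
Grundy values for row B (subtraction set {2, 5, 7}):
k:     0  1  2  3  4  5  6  7  8  9 10 11 12 13
g(k):  0  0  1  1  0  2  1  3  2  2  0  3  1  0
So g(13) = 0.
Row C is a plain Nim row of size 2, so its Grundy value is 2.
By the Sprague-Grundy theorem, the Grundy value of a sum of independent games is the XOR of the component values.
Combined value = 6 ⊕ 0 ⊕ 2 = 4.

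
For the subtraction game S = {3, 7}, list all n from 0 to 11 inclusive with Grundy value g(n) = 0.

0, 1, 2, 6, 10, 11

Grundy values for subtraction set {3, 7}:
k:     0  1  2  3  4  5  6  7  8  9 10 11
g(k):  0  0  0  1  1  1  0  2  2  1  0  0
The P-positions (g = 0) in 0..11 are 0, 1, 2, 6, 10, 11.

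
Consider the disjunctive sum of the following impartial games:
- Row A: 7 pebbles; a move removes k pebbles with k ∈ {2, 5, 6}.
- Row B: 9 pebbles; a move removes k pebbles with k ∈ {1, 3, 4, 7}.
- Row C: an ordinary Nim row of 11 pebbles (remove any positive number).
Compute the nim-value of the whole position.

Build the Grundy sequence for row A with g(k) = mex{g(k−s) : s ∈ {2, 5, 6}, s ≤ k}:
g(0) = mex{} = 0
g(1) = mex{} = 0
g(2) = mex{0} = 1
g(3) = mex{0} = 1
g(4) = mex{1} = 0
g(5) = mex{0,1} = 2
g(6) = mex{0} = 1
g(7) = mex{0,1,2} = 3
So g(7) = 3.
Grundy values for row B (subtraction set {1, 3, 4, 7}):
g(0) = mex{} = 0
g(1) = mex{0} = 1
g(2) = mex{1} = 0
g(3) = mex{0} = 1
g(4) = mex{0,1} = 2
g(5) = mex{0,1,2} = 3
g(6) = mex{0,1,3} = 2
g(7) = mex{0,1,2} = 3
g(8) = mex{1,2,3} = 0
g(9) = mex{0,2,3} = 1
So g(9) = 1.
Row C is a plain Nim row of size 11, so its Grundy value is 11.
The value of a disjunctive sum is the nim-sum of the parts.
Combined value = 3 XOR 1 XOR 11 = 9.

9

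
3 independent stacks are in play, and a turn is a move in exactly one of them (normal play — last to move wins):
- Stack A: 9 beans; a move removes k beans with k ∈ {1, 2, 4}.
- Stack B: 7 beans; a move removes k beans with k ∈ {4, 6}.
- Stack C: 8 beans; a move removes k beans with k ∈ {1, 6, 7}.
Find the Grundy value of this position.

3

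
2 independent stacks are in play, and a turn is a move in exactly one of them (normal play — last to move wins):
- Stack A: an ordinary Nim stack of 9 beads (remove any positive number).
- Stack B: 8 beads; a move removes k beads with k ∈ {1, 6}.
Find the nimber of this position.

8

Stack A is a plain Nim stack of size 9, so its Grundy value is 9.
Grundy values for stack B (subtraction set {1, 6}):
k:     0  1  2  3  4  5  6  7  8
g(k):  0  1  0  1  0  1  2  0  1
So g(8) = 1.
By the Sprague-Grundy theorem, the Grundy value of a sum of independent games is the XOR of the component values.
Combined value = 9 XOR 1 = 8.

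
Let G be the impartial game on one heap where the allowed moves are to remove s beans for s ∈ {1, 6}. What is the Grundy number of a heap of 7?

0

Build the Grundy sequence with g(k) = mex{g(k−s) : s ∈ {1, 6}, s ≤ k}:
k:     0  1  2  3  4  5  6  7
g(k):  0  1  0  1  0  1  2  0
So g(7) = 0.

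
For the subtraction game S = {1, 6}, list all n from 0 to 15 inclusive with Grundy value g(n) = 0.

0, 2, 4, 7, 9, 11, 14

Grundy values for subtraction set {1, 6}:
k:     0  1  2  3  4  5  6  7  8  9 10 11 12 13 14 15
g(k):  0  1  0  1  0  1  2  0  1  0  1  0  1  2  0  1
The P-positions (g = 0) in 0..15 are 0, 2, 4, 7, 9, 11, 14.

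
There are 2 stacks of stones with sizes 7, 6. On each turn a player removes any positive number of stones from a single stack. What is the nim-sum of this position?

Nim-sum: 7 ⊕ 6 = 1.

1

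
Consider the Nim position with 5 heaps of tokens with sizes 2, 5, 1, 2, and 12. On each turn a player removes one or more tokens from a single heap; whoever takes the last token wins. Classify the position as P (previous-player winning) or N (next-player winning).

N-position

Bitwise XOR of the heap sizes:
  0010  (2)
  0101  (5)
  0001  (1)
  0010  (2)
  1100  (12)
  ----
  1000  (8)
The nim-sum is 8 ≠ 0, so this is an N-position: the player to move can win.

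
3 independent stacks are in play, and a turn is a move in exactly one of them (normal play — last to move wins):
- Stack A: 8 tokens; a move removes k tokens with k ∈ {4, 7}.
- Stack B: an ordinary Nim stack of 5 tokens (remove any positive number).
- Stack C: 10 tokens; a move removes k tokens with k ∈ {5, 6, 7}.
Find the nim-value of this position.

5

Grundy values for stack A (subtraction set {4, 7}):
k:     0  1  2  3  4  5  6  7  8
g(k):  0  0  0  0  1  1  1  1  2
So g(8) = 2.
Stack B is a plain Nim stack of size 5, so its Grundy value is 5.
Build the Grundy sequence for stack C with g(k) = mex{g(k−s) : s ∈ {5, 6, 7}, s ≤ k}:
g(0) = mex{} = 0
g(1) = mex{} = 0
g(2) = mex{} = 0
g(3) = mex{} = 0
g(4) = mex{} = 0
g(5) = mex{0} = 1
g(6) = mex{0} = 1
g(7) = mex{0} = 1
g(8) = mex{0} = 1
g(9) = mex{0} = 1
g(10) = mex{0,1} = 2
So g(10) = 2.
The value of a disjunctive sum is the nim-sum of the parts.
Combined value = 2 XOR 5 XOR 2 = 5.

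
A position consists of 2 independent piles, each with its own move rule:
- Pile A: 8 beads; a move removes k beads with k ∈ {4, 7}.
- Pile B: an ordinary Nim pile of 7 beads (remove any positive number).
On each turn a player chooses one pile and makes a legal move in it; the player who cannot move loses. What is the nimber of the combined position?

5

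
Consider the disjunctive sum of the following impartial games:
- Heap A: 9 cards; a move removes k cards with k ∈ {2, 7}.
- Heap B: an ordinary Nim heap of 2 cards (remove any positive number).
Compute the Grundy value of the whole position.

2

Build the Grundy sequence for heap A with g(k) = mex{g(k−s) : s ∈ {2, 7}, s ≤ k}:
g(0) = mex{} = 0
g(1) = mex{} = 0
g(2) = mex{0} = 1
g(3) = mex{0} = 1
g(4) = mex{1} = 0
g(5) = mex{1} = 0
g(6) = mex{0} = 1
g(7) = mex{0} = 1
g(8) = mex{0,1} = 2
g(9) = mex{1} = 0
So g(9) = 0.
Heap B is a plain Nim heap of size 2, so its Grundy value is 2.
The value of a disjunctive sum is the nim-sum of the parts.
Combined value = 0 ⊕ 2 = 2.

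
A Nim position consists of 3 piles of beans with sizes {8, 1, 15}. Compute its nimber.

6

Bitwise XOR of the heap sizes:
  1000  (8)
  0001  (1)
  1111  (15)
  ----
  0110  (6)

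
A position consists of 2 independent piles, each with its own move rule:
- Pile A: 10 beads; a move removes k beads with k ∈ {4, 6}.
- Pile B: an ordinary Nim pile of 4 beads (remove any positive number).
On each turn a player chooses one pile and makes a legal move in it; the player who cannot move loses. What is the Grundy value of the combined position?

Build the Grundy sequence for pile A with g(k) = mex{g(k−s) : s ∈ {4, 6}, s ≤ k}:
k:     0  1  2  3  4  5  6  7  8  9 10
g(k):  0  0  0  0  1  1  1  1  2  2  0
So g(10) = 0.
Pile B is a plain Nim pile of size 4, so its Grundy value is 4.
By the Sprague-Grundy theorem, the Grundy value of a sum of independent games is the XOR of the component values.
Combined value = 0 XOR 4 = 4.

4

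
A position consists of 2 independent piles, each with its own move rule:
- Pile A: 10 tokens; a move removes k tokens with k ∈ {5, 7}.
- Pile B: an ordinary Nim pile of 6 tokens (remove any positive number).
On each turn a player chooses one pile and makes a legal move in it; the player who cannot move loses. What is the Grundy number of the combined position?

Build the Grundy sequence for pile A with g(k) = mex{g(k−s) : s ∈ {5, 7}, s ≤ k}:
k:     0  1  2  3  4  5  6  7  8  9 10
g(k):  0  0  0  0  0  1  1  1  1  1  2
So g(10) = 2.
Pile B is a plain Nim pile of size 6, so its Grundy value is 6.
The value of a disjunctive sum is the nim-sum of the parts.
Combined value = 2 XOR 6 = 4.

4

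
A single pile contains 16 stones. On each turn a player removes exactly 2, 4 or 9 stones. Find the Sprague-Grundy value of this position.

2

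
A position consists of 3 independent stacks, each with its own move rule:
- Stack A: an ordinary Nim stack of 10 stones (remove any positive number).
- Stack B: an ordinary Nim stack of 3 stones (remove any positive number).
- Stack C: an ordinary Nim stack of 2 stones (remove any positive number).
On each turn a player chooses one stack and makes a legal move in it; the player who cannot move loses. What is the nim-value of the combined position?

Stack A is a plain Nim stack of size 10, so its Grundy value is 10.
Stack B is a plain Nim stack of size 3, so its Grundy value is 3.
Stack C is a plain Nim stack of size 2, so its Grundy value is 2.
The value of a disjunctive sum is the nim-sum of the parts.
Combined value = 10 ⊕ 3 ⊕ 2 = 11.

11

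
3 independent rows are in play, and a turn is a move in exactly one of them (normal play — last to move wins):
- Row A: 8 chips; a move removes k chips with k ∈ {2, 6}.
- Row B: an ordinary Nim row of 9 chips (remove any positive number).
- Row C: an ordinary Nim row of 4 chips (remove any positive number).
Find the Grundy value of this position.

13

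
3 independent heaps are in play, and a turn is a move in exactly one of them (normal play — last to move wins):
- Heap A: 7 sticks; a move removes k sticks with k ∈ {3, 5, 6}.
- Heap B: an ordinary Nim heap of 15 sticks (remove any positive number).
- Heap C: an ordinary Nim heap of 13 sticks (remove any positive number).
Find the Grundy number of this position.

0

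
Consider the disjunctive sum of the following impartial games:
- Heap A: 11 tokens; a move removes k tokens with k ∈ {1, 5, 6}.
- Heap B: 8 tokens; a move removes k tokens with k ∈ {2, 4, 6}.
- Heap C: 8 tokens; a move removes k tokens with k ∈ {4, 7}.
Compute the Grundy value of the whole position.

2

Grundy values for heap A (subtraction set {1, 5, 6}):
k:     0  1  2  3  4  5  6  7  8  9 10 11
g(k):  0  1  0  1  0  1  2  3  2  3  2  0
So g(11) = 0.
For heap B, compute g(0), g(1), … with moves {2, 4, 6}:
g(0) = mex{} = 0
g(1) = mex{} = 0
g(2) = mex{0} = 1
g(3) = mex{0} = 1
g(4) = mex{0,1} = 2
g(5) = mex{0,1} = 2
g(6) = mex{0,1,2} = 3
g(7) = mex{0,1,2} = 3
g(8) = mex{1,2,3} = 0
So g(8) = 0.
Grundy values for heap C (subtraction set {4, 7}):
g(0) = mex{} = 0
g(1) = mex{} = 0
g(2) = mex{} = 0
g(3) = mex{} = 0
g(4) = mex{0} = 1
g(5) = mex{0} = 1
g(6) = mex{0} = 1
g(7) = mex{0} = 1
g(8) = mex{0,1} = 2
So g(8) = 2.
The value of a disjunctive sum is the nim-sum of the parts.
Combined value = 0 ⊕ 0 ⊕ 2 = 2.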